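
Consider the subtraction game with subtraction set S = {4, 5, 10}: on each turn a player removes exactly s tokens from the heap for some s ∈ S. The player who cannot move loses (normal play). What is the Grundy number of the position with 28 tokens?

1

n :  0  1  2  3  4  5  6  7  8  9 10 11 12 13 14 15 16 17 18 19 20 21 22 23 24 25 26 27 28
G :  0  0  0  0  1  1  1  1  2  0  2  2  3  1  3  0  0  0  0  1  1  1  1  2  0  2  2  3  1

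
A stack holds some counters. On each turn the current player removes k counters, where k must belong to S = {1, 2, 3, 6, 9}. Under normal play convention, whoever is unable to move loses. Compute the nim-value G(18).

G(0) = 0
G(1) = mex{0} = 1
G(2) = mex{1,0} = 2
G(3) = mex{2,1,0} = 3
G(4) = mex{3,2,1} = 0
G(5) = mex{0,3,2} = 1
G(6) = mex{1,0,3,0} = 2
G(7) = mex{2,1,0,1} = 3
G(8) = mex{3,2,1,2} = 0
G(9) = mex{0,3,2,3,0} = 1
G(10) = mex{1,0,3,0,1} = 2
G(11) = mex{2,1,0,1,2} = 3
G(12) = mex{3,2,1,2,3} = 0
G(13) = mex{0,3,2,3,0} = 1
G(14) = mex{1,0,3,0,1} = 2
G(15) = mex{2,1,0,1,2} = 3
G(16) = mex{3,2,1,2,3} = 0
G(17) = mex{0,3,2,3,0} = 1
G(18) = mex{1,0,3,0,1} = 2

2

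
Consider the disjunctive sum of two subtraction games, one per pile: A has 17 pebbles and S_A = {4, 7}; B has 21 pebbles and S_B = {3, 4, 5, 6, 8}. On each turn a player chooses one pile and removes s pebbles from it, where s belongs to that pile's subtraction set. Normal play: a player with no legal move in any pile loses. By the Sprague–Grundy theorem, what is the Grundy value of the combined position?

Pile A, S = {4, 7}:
n :  0  1  2  3  4  5  6  7  8  9 10 11 12 13 14 15 16 17
G :  0  0  0  0  1  1  1  1  2  2  2  0  0  0  0  1  1  1
G_A(17) = 1.
Pile B, S = {3, 4, 5, 6, 8}:
n :  0  1  2  3  4  5  6  7  8  9 10 11 12 13 14 15 16 17 18 19 20 21
G :  0  0  0  1  1  1  2  2  2  3  3  0  0  0  1  1  1  2  2  2  3  3
G_B(21) = 3.
Combined Grundy value = 1 ⊕ 3 = 2.

2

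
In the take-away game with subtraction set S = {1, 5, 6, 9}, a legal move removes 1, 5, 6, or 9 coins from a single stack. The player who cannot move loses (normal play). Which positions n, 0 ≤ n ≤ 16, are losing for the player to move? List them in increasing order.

n :  0  1  2  3  4  5  6  7  8  9 10 11 12 13 14 15 16
G :  0  1  0  1  0  1  2  3  2  3  2  3  0  1  0  1  0
P-positions are exactly the n with G(n) = 0.

0, 2, 4, 12, 14, 16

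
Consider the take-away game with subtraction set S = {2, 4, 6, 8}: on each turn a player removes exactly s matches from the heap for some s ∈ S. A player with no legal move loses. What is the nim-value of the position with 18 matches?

G(0) = 0
G(1) = mex{} = 0
G(2) = mex{0} = 1
G(3) = mex{0} = 1
G(4) = mex{1,0} = 2
G(5) = mex{1,0} = 2
G(6) = mex{2,1,0} = 3
G(7) = mex{2,1,0} = 3
G(8) = mex{3,2,1,0} = 4
G(9) = mex{3,2,1,0} = 4
G(10) = mex{4,3,2,1} = 0
G(11) = mex{4,3,2,1} = 0
G(12) = mex{0,4,3,2} = 1
G(13) = mex{0,4,3,2} = 1
G(14) = mex{1,0,4,3} = 2
G(15) = mex{1,0,4,3} = 2
G(16) = mex{2,1,0,4} = 3
G(17) = mex{2,1,0,4} = 3
G(18) = mex{3,2,1,0} = 4

4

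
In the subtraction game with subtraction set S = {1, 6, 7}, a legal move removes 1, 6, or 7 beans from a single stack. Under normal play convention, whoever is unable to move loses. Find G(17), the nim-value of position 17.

1

n :  0  1  2  3  4  5  6  7  8  9 10 11 12 13 14 15 16 17
G :  0  1  0  1  0  1  2  3  2  3  2  3  0  1  0  1  0  1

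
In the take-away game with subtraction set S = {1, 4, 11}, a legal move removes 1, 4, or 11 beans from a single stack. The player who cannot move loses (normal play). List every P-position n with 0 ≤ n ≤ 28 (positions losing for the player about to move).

n :  0  1  2  3  4  5  6  7  8  9 10 11 12 13 14 15 16 17 18 19 20 21 22 23 24 25 26 27 28
G :  0  1  0  1  2  0  1  0  1  2  0  1  0  1  2  0  1  0  1  2  0  1  0  1  2  0  1  0  1
P-positions are exactly the n with G(n) = 0.

0, 2, 5, 7, 10, 12, 15, 17, 20, 22, 25, 27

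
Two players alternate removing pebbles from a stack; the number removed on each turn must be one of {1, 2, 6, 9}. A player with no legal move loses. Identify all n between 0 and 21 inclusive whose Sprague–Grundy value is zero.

G(0) = 0
G(1) = mex{0} = 1
G(2) = mex{1,0} = 2
G(3) = mex{2,1} = 0
G(4) = mex{0,2} = 1
G(5) = mex{1,0} = 2
G(6) = mex{2,1,0} = 3
G(7) = mex{3,2,1} = 0
G(8) = mex{0,3,2} = 1
G(9) = mex{1,0,0,0} = 2
G(10) = mex{2,1,1,1} = 0
G(11) = mex{0,2,2,2} = 1
G(12) = mex{1,0,3,0} = 2
G(13) = mex{2,1,0,1} = 3
G(14) = mex{3,2,1,2} = 0
G(15) = mex{0,3,2,3} = 1
G(16) = mex{1,0,0,0} = 2
G(17) = mex{2,1,1,1} = 0
G(18) = mex{0,2,2,2} = 1
G(19) = mex{1,0,3,0} = 2
G(20) = mex{2,1,0,1} = 3
G(21) = mex{3,2,1,2} = 0
P-positions are exactly the n with G(n) = 0.

0, 3, 7, 10, 14, 17, 21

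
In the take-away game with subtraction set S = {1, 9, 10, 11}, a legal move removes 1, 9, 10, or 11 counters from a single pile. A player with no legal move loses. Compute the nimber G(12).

2

n :  0  1  2  3  4  5  6  7  8  9 10 11 12
G :  0  1  0  1  0  1  0  1  0  1  2  3  2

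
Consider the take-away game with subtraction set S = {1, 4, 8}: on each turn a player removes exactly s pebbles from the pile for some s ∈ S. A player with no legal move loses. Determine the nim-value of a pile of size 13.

n :  0  1  2  3  4  5  6  7  8  9 10 11 12 13
G :  0  1  0  1  2  0  1  0  1  2  3  2  0  1

1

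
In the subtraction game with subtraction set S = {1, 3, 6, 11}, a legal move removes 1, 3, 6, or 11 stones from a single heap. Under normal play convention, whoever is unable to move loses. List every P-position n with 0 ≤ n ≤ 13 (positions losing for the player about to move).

n :  0  1  2  3  4  5  6  7  8  9 10 11 12 13
G :  0  1  0  1  0  1  2  3  2  0  1  3  4  2
P-positions are exactly the n with G(n) = 0.

0, 2, 4, 9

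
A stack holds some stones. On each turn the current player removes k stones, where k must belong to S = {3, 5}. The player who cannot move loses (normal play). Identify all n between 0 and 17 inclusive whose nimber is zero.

G(0) = 0
G(1) = mex{} = 0
G(2) = mex{} = 0
G(3) = mex{0} = 1
G(4) = mex{0} = 1
G(5) = mex{0,0} = 1
G(6) = mex{1,0} = 2
G(7) = mex{1,0} = 2
G(8) = mex{1,1} = 0
G(9) = mex{2,1} = 0
G(10) = mex{2,1} = 0
G(11) = mex{0,2} = 1
G(12) = mex{0,2} = 1
G(13) = mex{0,0} = 1
G(14) = mex{1,0} = 2
G(15) = mex{1,0} = 2
G(16) = mex{1,1} = 0
G(17) = mex{2,1} = 0
P-positions are exactly the n with G(n) = 0.

0, 1, 2, 8, 9, 10, 16, 17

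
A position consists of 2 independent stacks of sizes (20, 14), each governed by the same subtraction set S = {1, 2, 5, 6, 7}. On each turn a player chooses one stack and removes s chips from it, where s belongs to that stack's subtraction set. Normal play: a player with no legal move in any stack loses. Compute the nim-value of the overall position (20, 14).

All stacks use S = {1, 2, 5, 6, 7}:
n :  0  1  2  3  4  5  6  7  8  9 10 11 12 13 14 15 16 17 18 19 20
G :  0  1  2  0  1  2  3  4  5  3  4  0  1  2  0  1  2  3  4  5  3
Stack A: G(20) = 3.
Stack B: G(14) = 0.
Combined Grundy value = 3 ⊕ 0 = 3.

3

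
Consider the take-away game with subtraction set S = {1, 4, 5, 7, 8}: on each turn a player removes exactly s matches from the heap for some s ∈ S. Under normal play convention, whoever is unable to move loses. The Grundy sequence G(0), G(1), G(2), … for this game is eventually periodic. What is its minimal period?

n :  0  1  2  3  4  5  6  7  8  9 10 11 12 13 14 15 16 17 18 19 20 21 22 23
G :  0  1  0  1  2  3  2  3  4  5  4  0  1  0  1  2  3  2  3  4  5  4  0  1
G(n+11) = G(n) holds for n = 0,…,7 (a full window of length max(S) = 8), so the sequence is purely periodic with period 11.

11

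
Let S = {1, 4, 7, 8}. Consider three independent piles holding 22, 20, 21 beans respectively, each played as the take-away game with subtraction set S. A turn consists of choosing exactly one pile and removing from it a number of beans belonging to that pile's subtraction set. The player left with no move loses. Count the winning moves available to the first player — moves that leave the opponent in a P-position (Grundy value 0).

1

All piles use S = {1, 4, 7, 8}:
G(0) = 0
G(1) = mex{0} = 1
G(2) = mex{1} = 0
G(3) = mex{0} = 1
G(4) = mex{1,0} = 2
G(5) = mex{2,1} = 0
G(6) = mex{0,0} = 1
G(7) = mex{1,1,0} = 2
G(8) = mex{2,2,1,0} = 3
G(9) = mex{3,0,0,1} = 2
G(10) = mex{2,1,1,0} = 3
G(11) = mex{3,2,2,1} = 0
G(12) = mex{0,3,0,2} = 1
G(13) = mex{1,2,1,0} = 3
G(14) = mex{3,3,2,1} = 0
G(15) = mex{0,0,3,2} = 1
G(16) = mex{1,1,2,3} = 0
G(17) = mex{0,3,3,2} = 1
G(18) = mex{1,0,0,3} = 2
G(19) = mex{2,1,1,0} = 3
G(20) = mex{3,0,3,1} = 2
G(21) = mex{2,1,0,3} = 4
G(22) = mex{4,2,1,0} = 3
Pile A: G(22) = 3.
Pile B: G(20) = 2.
Pile C: G(21) = 4.
Combined Grundy value = 3 ⊕ 2 ⊕ 4 = 5.
A winning move leaves total XOR = 0, i.e. changes one component's Grundy value g to g ⊕ X where X is the current total.
Pile A: need g' = 3⊕5 = 6. Options: 22−1→G=4, 22−4→G=2, 22−7→G=1, 22−8→G=0. Hits: 0.
Pile B: need g' = 2⊕5 = 7. Options: 20−1→G=3, 20−4→G=0, 20−7→G=3, 20−8→G=1. Hits: 0.
Pile C: need g' = 4⊕5 = 1. Options: 21−1→G=2, 21−4→G=1, 21−7→G=0, 21−8→G=3. Hits: 1.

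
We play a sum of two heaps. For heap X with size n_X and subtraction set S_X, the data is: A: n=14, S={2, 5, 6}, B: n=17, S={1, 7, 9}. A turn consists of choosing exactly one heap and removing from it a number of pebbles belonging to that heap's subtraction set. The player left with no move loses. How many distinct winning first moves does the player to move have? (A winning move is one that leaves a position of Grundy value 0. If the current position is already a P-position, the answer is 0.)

Heap A, S = {2, 5, 6}:
n :  0  1  2  3  4  5  6  7  8  9 10 11 12 13 14
G :  0  0  1  1  0  2  1  3  0  2  1  0  0  1  1
G_A(14) = 1.
Heap B, S = {1, 7, 9}:
n :  0  1  2  3  4  5  6  7  8  9 10 11 12 13 14 15 16 17
G :  0  1  0  1  0  1  0  1  0  1  0  1  0  1  0  1  0  1
G_B(17) = 1.
Combined Grundy value = 1 ⊕ 1 = 0.
A winning move leaves total XOR = 0, i.e. changes one component's Grundy value g to g ⊕ X where X is the current total.
Heap A: target g' = 1⊕0 = 1, but every legal move changes the Grundy value (mex property), so 0 moves.
Heap B: target g' = 1⊕0 = 1, but every legal move changes the Grundy value (mex property), so 0 moves.

0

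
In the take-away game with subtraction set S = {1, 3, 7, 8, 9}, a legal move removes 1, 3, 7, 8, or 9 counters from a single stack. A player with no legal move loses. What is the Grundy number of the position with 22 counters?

G(0) = 0
G(1) = mex{0} = 1
G(2) = mex{1} = 0
G(3) = mex{0,0} = 1
G(4) = mex{1,1} = 0
G(5) = mex{0,0} = 1
G(6) = mex{1,1} = 0
G(7) = mex{0,0,0} = 1
G(8) = mex{1,1,1,0} = 2
G(9) = mex{2,0,0,1,0} = 3
G(10) = mex{3,1,1,0,1} = 2
G(11) = mex{2,2,0,1,0} = 3
G(12) = mex{3,3,1,0,1} = 2
G(13) = mex{2,2,0,1,0} = 3
G(14) = mex{3,3,1,0,1} = 2
G(15) = mex{2,2,2,1,0} = 3
G(16) = mex{3,3,3,2,1} = 0
G(17) = mex{0,2,2,3,2} = 1
G(18) = mex{1,3,3,2,3} = 0
G(19) = mex{0,0,2,3,2} = 1
G(20) = mex{1,1,3,2,3} = 0
G(21) = mex{0,0,2,3,2} = 1
G(22) = mex{1,1,3,2,3} = 0

0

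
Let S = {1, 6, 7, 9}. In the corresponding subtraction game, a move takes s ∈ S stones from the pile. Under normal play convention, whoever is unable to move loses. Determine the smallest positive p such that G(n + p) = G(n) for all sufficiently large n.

n :  0  1  2  3  4  5  6  7  8  9 10 11 12 13 14 15 16 17 18 19 20 21 22 23 24 25
G :  0  1  0  1  0  1  2  3  2  3  2  3  0  1  0  1  0  1  2  3  2  3  2  3  0  1
G(n+12) = G(n) holds for n = 0,…,8 (a full window of length max(S) = 9), so the sequence is purely periodic with period 12.

12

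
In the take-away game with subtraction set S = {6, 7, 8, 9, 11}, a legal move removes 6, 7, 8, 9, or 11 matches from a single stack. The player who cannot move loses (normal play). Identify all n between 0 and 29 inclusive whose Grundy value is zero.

n :  0  1  2  3  4  5  6  7  8  9 10 11 12 13 14 15 16 17 18 19 20 21 22 23 24 25 26 27 28 29
G :  0  0  0  0  0  0  1  1  1  1  1  1  2  2  2  2  2  0  0  0  0  0  0  1  1  1  1  1  1  2
P-positions are exactly the n with G(n) = 0.

0, 1, 2, 3, 4, 5, 17, 18, 19, 20, 21, 22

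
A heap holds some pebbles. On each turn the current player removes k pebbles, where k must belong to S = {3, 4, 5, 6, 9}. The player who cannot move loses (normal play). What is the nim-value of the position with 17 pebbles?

1

n :  0  1  2  3  4  5  6  7  8  9 10 11 12 13 14 15 16 17
G :  0  0  0  1  1  1  2  2  2  3  3  3  0  0  0  1  1  1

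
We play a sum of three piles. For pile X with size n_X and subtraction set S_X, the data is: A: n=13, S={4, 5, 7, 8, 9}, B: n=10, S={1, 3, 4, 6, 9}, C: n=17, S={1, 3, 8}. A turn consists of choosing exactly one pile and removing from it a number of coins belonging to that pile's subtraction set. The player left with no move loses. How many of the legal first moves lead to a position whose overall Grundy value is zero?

2

Pile A, S = {4, 5, 7, 8, 9}:
G(0) = 0
G(1) = mex{} = 0
G(2) = mex{} = 0
G(3) = mex{} = 0
G(4) = mex{0} = 1
G(5) = mex{0,0} = 1
G(6) = mex{0,0} = 1
G(7) = mex{0,0,0} = 1
G(8) = mex{1,0,0,0} = 2
G(9) = mex{1,1,0,0,0} = 2
G(10) = mex{1,1,0,0,0} = 2
G(11) = mex{1,1,1,0,0} = 2
G(12) = mex{2,1,1,1,0} = 3
G(13) = mex{2,2,1,1,1} = 0
G_A(13) = 0.
Pile B, S = {1, 3, 4, 6, 9}:
G(0) = 0
G(1) = mex{0} = 1
G(2) = mex{1} = 0
G(3) = mex{0,0} = 1
G(4) = mex{1,1,0} = 2
G(5) = mex{2,0,1} = 3
G(6) = mex{3,1,0,0} = 2
G(7) = mex{2,2,1,1} = 0
G(8) = mex{0,3,2,0} = 1
G(9) = mex{1,2,3,1,0} = 4
G(10) = mex{4,0,2,2,1} = 3
G_B(10) = 3.
Pile C, S = {1, 3, 8}:
G(0) = 0
G(1) = mex{0} = 1
G(2) = mex{1} = 0
G(3) = mex{0,0} = 1
G(4) = mex{1,1} = 0
G(5) = mex{0,0} = 1
G(6) = mex{1,1} = 0
G(7) = mex{0,0} = 1
G(8) = mex{1,1,0} = 2
G(9) = mex{2,0,1} = 3
G(10) = mex{3,1,0} = 2
G(11) = mex{2,2,1} = 0
G(12) = mex{0,3,0} = 1
G(13) = mex{1,2,1} = 0
G(14) = mex{0,0,0} = 1
G(15) = mex{1,1,1} = 0
G(16) = mex{0,0,2} = 1
G(17) = mex{1,1,3} = 0
G_C(17) = 0.
Combined Grundy value = 0 ⊕ 3 ⊕ 0 = 3.
A winning move leaves total XOR = 0, i.e. changes one component's Grundy value g to g ⊕ X where X is the current total.
Pile A: need g' = 0⊕3 = 3. Options: 13−4→G=2, 13−5→G=2, 13−7→G=1, 13−8→G=1, 13−9→G=1. Hits: 0.
Pile B: need g' = 3⊕3 = 0. Options: 10−1→G=4, 10−3→G=0, 10−4→G=2, 10−6→G=2, 10−9→G=1. Hits: 1.
Pile C: need g' = 0⊕3 = 3. Options: 17−1→G=1, 17−3→G=1, 17−8→G=3. Hits: 1.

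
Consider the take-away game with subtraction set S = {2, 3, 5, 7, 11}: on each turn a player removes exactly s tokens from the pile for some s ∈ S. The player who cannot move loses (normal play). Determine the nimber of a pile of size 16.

n :  0  1  2  3  4  5  6  7  8  9 10 11 12 13 14 15 16
G :  0  0  1  1  2  2  3  3  4  0  0  1  1  2  2  3  3

3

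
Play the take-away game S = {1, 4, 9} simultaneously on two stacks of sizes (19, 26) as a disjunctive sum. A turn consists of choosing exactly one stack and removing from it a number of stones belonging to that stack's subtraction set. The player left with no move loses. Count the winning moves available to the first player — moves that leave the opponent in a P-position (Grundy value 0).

1

All stacks use S = {1, 4, 9}:
G(0) = 0
G(1) = mex{0} = 1
G(2) = mex{1} = 0
G(3) = mex{0} = 1
G(4) = mex{1,0} = 2
G(5) = mex{2,1} = 0
G(6) = mex{0,0} = 1
G(7) = mex{1,1} = 0
G(8) = mex{0,2} = 1
G(9) = mex{1,0,0} = 2
G(10) = mex{2,1,1} = 0
G(11) = mex{0,0,0} = 1
G(12) = mex{1,1,1} = 0
G(13) = mex{0,2,2} = 1
G(14) = mex{1,0,0} = 2
G(15) = mex{2,1,1} = 0
G(16) = mex{0,0,0} = 1
G(17) = mex{1,1,1} = 0
G(18) = mex{0,2,2} = 1
G(19) = mex{1,0,0} = 2
G(20) = mex{2,1,1} = 0
G(21) = mex{0,0,0} = 1
G(22) = mex{1,1,1} = 0
G(23) = mex{0,2,2} = 1
G(24) = mex{1,0,0} = 2
G(25) = mex{2,1,1} = 0
G(26) = mex{0,0,0} = 1
Stack A: G(19) = 2.
Stack B: G(26) = 1.
Combined Grundy value = 2 ⊕ 1 = 3.
A winning move leaves total XOR = 0, i.e. changes one component's Grundy value g to g ⊕ X where X is the current total.
Stack A: need g' = 2⊕3 = 1. Options: 19−1→G=1, 19−4→G=0, 19−9→G=0. Hits: 1.
Stack B: need g' = 1⊕3 = 2. Options: 26−1→G=0, 26−4→G=0, 26−9→G=0. Hits: 0.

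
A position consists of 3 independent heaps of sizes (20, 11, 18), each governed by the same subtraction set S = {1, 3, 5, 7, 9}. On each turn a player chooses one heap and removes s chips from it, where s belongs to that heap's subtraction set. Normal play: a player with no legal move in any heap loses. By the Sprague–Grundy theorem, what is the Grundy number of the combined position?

All heaps use S = {1, 3, 5, 7, 9}:
G(0) = 0
G(1) = mex{0} = 1
G(2) = mex{1} = 0
G(3) = mex{0,0} = 1
G(4) = mex{1,1} = 0
G(5) = mex{0,0,0} = 1
G(6) = mex{1,1,1} = 0
G(7) = mex{0,0,0,0} = 1
G(8) = mex{1,1,1,1} = 0
G(9) = mex{0,0,0,0,0} = 1
G(10) = mex{1,1,1,1,1} = 0
G(11) = mex{0,0,0,0,0} = 1
G(12) = mex{1,1,1,1,1} = 0
G(13) = mex{0,0,0,0,0} = 1
G(14) = mex{1,1,1,1,1} = 0
G(15) = mex{0,0,0,0,0} = 1
G(16) = mex{1,1,1,1,1} = 0
G(17) = mex{0,0,0,0,0} = 1
G(18) = mex{1,1,1,1,1} = 0
G(19) = mex{0,0,0,0,0} = 1
G(20) = mex{1,1,1,1,1} = 0
Heap A: G(20) = 0.
Heap B: G(11) = 1.
Heap C: G(18) = 0.
Combined Grundy value = 0 ⊕ 1 ⊕ 0 = 1.

1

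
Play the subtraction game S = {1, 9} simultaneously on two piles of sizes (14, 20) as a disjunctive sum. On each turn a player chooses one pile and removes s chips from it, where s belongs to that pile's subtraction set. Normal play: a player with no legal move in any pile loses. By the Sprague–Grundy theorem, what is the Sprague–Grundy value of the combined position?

0

All piles use S = {1, 9}:
G(0) = 0
G(1) = mex{0} = 1
G(2) = mex{1} = 0
G(3) = mex{0} = 1
G(4) = mex{1} = 0
G(5) = mex{0} = 1
G(6) = mex{1} = 0
G(7) = mex{0} = 1
G(8) = mex{1} = 0
G(9) = mex{0,0} = 1
G(10) = mex{1,1} = 0
G(11) = mex{0,0} = 1
G(12) = mex{1,1} = 0
G(13) = mex{0,0} = 1
G(14) = mex{1,1} = 0
G(15) = mex{0,0} = 1
G(16) = mex{1,1} = 0
G(17) = mex{0,0} = 1
G(18) = mex{1,1} = 0
G(19) = mex{0,0} = 1
G(20) = mex{1,1} = 0
Pile A: G(14) = 0.
Pile B: G(20) = 0.
Combined Grundy value = 0 ⊕ 0 = 0.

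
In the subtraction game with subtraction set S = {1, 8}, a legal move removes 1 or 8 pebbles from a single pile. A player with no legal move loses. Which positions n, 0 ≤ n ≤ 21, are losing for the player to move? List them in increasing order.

0, 2, 4, 6, 9, 11, 13, 15, 18, 20

G(0) = 0
G(1) = mex{0} = 1
G(2) = mex{1} = 0
G(3) = mex{0} = 1
G(4) = mex{1} = 0
G(5) = mex{0} = 1
G(6) = mex{1} = 0
G(7) = mex{0} = 1
G(8) = mex{1,0} = 2
G(9) = mex{2,1} = 0
G(10) = mex{0,0} = 1
G(11) = mex{1,1} = 0
G(12) = mex{0,0} = 1
G(13) = mex{1,1} = 0
G(14) = mex{0,0} = 1
G(15) = mex{1,1} = 0
G(16) = mex{0,2} = 1
G(17) = mex{1,0} = 2
G(18) = mex{2,1} = 0
G(19) = mex{0,0} = 1
G(20) = mex{1,1} = 0
G(21) = mex{0,0} = 1
P-positions are exactly the n with G(n) = 0.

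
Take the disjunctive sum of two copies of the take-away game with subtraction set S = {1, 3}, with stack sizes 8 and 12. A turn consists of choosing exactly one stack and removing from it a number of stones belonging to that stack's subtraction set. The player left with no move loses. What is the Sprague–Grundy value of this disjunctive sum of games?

0

All stacks use S = {1, 3}:
n :  0  1  2  3  4  5  6  7  8  9 10 11 12
G :  0  1  0  1  0  1  0  1  0  1  0  1  0
Stack A: G(8) = 0.
Stack B: G(12) = 0.
Combined Grundy value = 0 ⊕ 0 = 0.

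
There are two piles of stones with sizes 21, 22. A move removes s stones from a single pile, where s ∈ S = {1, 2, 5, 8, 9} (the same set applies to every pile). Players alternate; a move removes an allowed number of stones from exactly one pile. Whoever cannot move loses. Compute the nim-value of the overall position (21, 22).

3

All piles use S = {1, 2, 5, 8, 9}:
G(0) = 0
G(1) = mex{0} = 1
G(2) = mex{1,0} = 2
G(3) = mex{2,1} = 0
G(4) = mex{0,2} = 1
G(5) = mex{1,0,0} = 2
G(6) = mex{2,1,1} = 0
G(7) = mex{0,2,2} = 1
G(8) = mex{1,0,0,0} = 2
G(9) = mex{2,1,1,1,0} = 3
G(10) = mex{3,2,2,2,1} = 0
G(11) = mex{0,3,0,0,2} = 1
G(12) = mex{1,0,1,1,0} = 2
G(13) = mex{2,1,2,2,1} = 0
G(14) = mex{0,2,3,0,2} = 1
G(15) = mex{1,0,0,1,0} = 2
G(16) = mex{2,1,1,2,1} = 0
G(17) = mex{0,2,2,3,2} = 1
G(18) = mex{1,0,0,0,3} = 2
G(19) = mex{2,1,1,1,0} = 3
G(20) = mex{3,2,2,2,1} = 0
G(21) = mex{0,3,0,0,2} = 1
G(22) = mex{1,0,1,1,0} = 2
Pile A: G(21) = 1.
Pile B: G(22) = 2.
Combined Grundy value = 1 ⊕ 2 = 3.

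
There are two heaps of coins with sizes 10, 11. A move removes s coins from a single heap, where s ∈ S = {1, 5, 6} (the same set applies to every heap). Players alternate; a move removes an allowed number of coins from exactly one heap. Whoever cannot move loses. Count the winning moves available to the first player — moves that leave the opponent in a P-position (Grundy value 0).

3

All heaps use S = {1, 5, 6}:
n :  0  1  2  3  4  5  6  7  8  9 10 11
G :  0  1  0  1  0  1  2  3  2  3  2  0
Heap A: G(10) = 2.
Heap B: G(11) = 0.
Combined Grundy value = 2 ⊕ 0 = 2.
A winning move leaves total XOR = 0, i.e. changes one component's Grundy value g to g ⊕ X where X is the current total.
Heap A: need g' = 2⊕2 = 0. Options: 10−1→G=3, 10−5→G=1, 10−6→G=0. Hits: 1.
Heap B: need g' = 0⊕2 = 2. Options: 11−1→G=2, 11−5→G=2, 11−6→G=1. Hits: 2.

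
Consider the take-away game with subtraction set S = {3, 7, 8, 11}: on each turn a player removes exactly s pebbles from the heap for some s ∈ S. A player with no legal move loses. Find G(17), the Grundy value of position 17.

2

G(0) = 0
G(1) = mex{} = 0
G(2) = mex{} = 0
G(3) = mex{0} = 1
G(4) = mex{0} = 1
G(5) = mex{0} = 1
G(6) = mex{1} = 0
G(7) = mex{1,0} = 2
G(8) = mex{1,0,0} = 2
G(9) = mex{0,0,0} = 1
G(10) = mex{2,1,0} = 3
G(11) = mex{2,1,1,0} = 3
G(12) = mex{1,1,1,0} = 2
G(13) = mex{3,0,1,0} = 2
G(14) = mex{3,2,0,1} = 4
G(15) = mex{2,2,2,1} = 0
G(16) = mex{2,1,2,1} = 0
G(17) = mex{4,3,1,0} = 2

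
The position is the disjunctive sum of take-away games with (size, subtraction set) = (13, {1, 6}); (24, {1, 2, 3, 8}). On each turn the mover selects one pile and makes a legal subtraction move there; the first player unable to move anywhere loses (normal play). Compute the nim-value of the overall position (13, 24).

Pile A, S = {1, 6}:
G(0) = 0
G(1) = mex{0} = 1
G(2) = mex{1} = 0
G(3) = mex{0} = 1
G(4) = mex{1} = 0
G(5) = mex{0} = 1
G(6) = mex{1,0} = 2
G(7) = mex{2,1} = 0
G(8) = mex{0,0} = 1
G(9) = mex{1,1} = 0
G(10) = mex{0,0} = 1
G(11) = mex{1,1} = 0
G(12) = mex{0,2} = 1
G(13) = mex{1,0} = 2
G_A(13) = 2.
Pile B, S = {1, 2, 3, 8}:
n :  0  1  2  3  4  5  6  7  8  9 10 11 12 13 14 15 16 17 18 19 20 21 22 23 24
G :  0  1  2  3  0  1  2  3  4  0  1  2  3  0  1  2  3  4  0  1  2  3  0  1  2
G_B(24) = 2.
Combined Grundy value = 2 ⊕ 2 = 0.

0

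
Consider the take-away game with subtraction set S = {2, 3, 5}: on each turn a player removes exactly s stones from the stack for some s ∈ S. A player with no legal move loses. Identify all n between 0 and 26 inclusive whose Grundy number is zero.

G(0) = 0
G(1) = mex{} = 0
G(2) = mex{0} = 1
G(3) = mex{0,0} = 1
G(4) = mex{1,0} = 2
G(5) = mex{1,1,0} = 2
G(6) = mex{2,1,0} = 3
G(7) = mex{2,2,1} = 0
G(8) = mex{3,2,1} = 0
G(9) = mex{0,3,2} = 1
G(10) = mex{0,0,2} = 1
G(11) = mex{1,0,3} = 2
G(12) = mex{1,1,0} = 2
G(13) = mex{2,1,0} = 3
G(14) = mex{2,2,1} = 0
G(15) = mex{3,2,1} = 0
G(16) = mex{0,3,2} = 1
G(17) = mex{0,0,2} = 1
G(18) = mex{1,0,3} = 2
G(19) = mex{1,1,0} = 2
G(20) = mex{2,1,0} = 3
G(21) = mex{2,2,1} = 0
G(22) = mex{3,2,1} = 0
G(23) = mex{0,3,2} = 1
G(24) = mex{0,0,2} = 1
G(25) = mex{1,0,3} = 2
G(26) = mex{1,1,0} = 2
P-positions are exactly the n with G(n) = 0.

0, 1, 7, 8, 14, 15, 21, 22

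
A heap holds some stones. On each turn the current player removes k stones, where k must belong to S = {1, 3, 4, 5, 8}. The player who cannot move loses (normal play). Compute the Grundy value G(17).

4

G(0) = 0
G(1) = mex{0} = 1
G(2) = mex{1} = 0
G(3) = mex{0,0} = 1
G(4) = mex{1,1,0} = 2
G(5) = mex{2,0,1,0} = 3
G(6) = mex{3,1,0,1} = 2
G(7) = mex{2,2,1,0} = 3
G(8) = mex{3,3,2,1,0} = 4
G(9) = mex{4,2,3,2,1} = 0
G(10) = mex{0,3,2,3,0} = 1
G(11) = mex{1,4,3,2,1} = 0
G(12) = mex{0,0,4,3,2} = 1
G(13) = mex{1,1,0,4,3} = 2
G(14) = mex{2,0,1,0,2} = 3
G(15) = mex{3,1,0,1,3} = 2
G(16) = mex{2,2,1,0,4} = 3
G(17) = mex{3,3,2,1,0} = 4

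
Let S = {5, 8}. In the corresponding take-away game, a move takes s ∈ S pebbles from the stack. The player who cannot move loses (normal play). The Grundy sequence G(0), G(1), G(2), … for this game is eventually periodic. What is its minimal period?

13

G(0) = 0
G(1) = mex{} = 0
G(2) = mex{} = 0
G(3) = mex{} = 0
G(4) = mex{} = 0
G(5) = mex{0} = 1
G(6) = mex{0} = 1
G(7) = mex{0} = 1
G(8) = mex{0,0} = 1
G(9) = mex{0,0} = 1
G(10) = mex{1,0} = 2
G(11) = mex{1,0} = 2
G(12) = mex{1,0} = 2
G(13) = mex{1,1} = 0
G(14) = mex{1,1} = 0
G(15) = mex{2,1} = 0
G(16) = mex{2,1} = 0
G(17) = mex{2,1} = 0
G(18) = mex{0,2} = 1
G(19) = mex{0,2} = 1
G(20) = mex{0,2} = 1
G(21) = mex{0,0} = 1
G(22) = mex{0,0} = 1
G(23) = mex{1,0} = 2
G(24) = mex{1,0} = 2
G(25) = mex{1,0} = 2
G(26) = mex{1,1} = 0
G(27) = mex{1,1} = 0
G(n+13) = G(n) holds for n = 0,…,7 (a full window of length max(S) = 8), so the sequence is purely periodic with period 13.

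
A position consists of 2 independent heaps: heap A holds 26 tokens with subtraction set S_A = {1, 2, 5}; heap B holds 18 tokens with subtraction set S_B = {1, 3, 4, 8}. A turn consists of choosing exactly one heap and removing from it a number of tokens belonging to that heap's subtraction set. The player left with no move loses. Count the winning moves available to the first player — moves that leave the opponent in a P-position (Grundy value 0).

Heap A, S = {1, 2, 5}:
G(0) = 0
G(1) = mex{0} = 1
G(2) = mex{1,0} = 2
G(3) = mex{2,1} = 0
G(4) = mex{0,2} = 1
G(5) = mex{1,0,0} = 2
G(6) = mex{2,1,1} = 0
G(7) = mex{0,2,2} = 1
G(8) = mex{1,0,0} = 2
G(9) = mex{2,1,1} = 0
G(10) = mex{0,2,2} = 1
G(11) = mex{1,0,0} = 2
G(12) = mex{2,1,1} = 0
G(13) = mex{0,2,2} = 1
G(14) = mex{1,0,0} = 2
G(15) = mex{2,1,1} = 0
G(16) = mex{0,2,2} = 1
G(17) = mex{1,0,0} = 2
G(18) = mex{2,1,1} = 0
G(19) = mex{0,2,2} = 1
G(20) = mex{1,0,0} = 2
G(21) = mex{2,1,1} = 0
G(22) = mex{0,2,2} = 1
G(23) = mex{1,0,0} = 2
G(24) = mex{2,1,1} = 0
G(25) = mex{0,2,2} = 1
G(26) = mex{1,0,0} = 2
G_A(26) = 2.
Heap B, S = {1, 3, 4, 8}:
n :  0  1  2  3  4  5  6  7  8  9 10 11 12 13 14 15 16 17 18
G :  0  1  0  1  2  3  2  0  1  0  1  2  3  2  0  1  0  1  2
G_B(18) = 2.
Combined Grundy value = 2 ⊕ 2 = 0.
A winning move leaves total XOR = 0, i.e. changes one component's Grundy value g to g ⊕ X where X is the current total.
Heap A: target g' = 2⊕0 = 2, but every legal move changes the Grundy value (mex property), so 0 moves.
Heap B: target g' = 2⊕0 = 2, but every legal move changes the Grundy value (mex property), so 0 moves.

0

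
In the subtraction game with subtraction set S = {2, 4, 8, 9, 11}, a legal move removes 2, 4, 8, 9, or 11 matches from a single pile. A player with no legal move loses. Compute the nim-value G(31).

3

G(0) = 0
G(1) = mex{} = 0
G(2) = mex{0} = 1
G(3) = mex{0} = 1
G(4) = mex{1,0} = 2
G(5) = mex{1,0} = 2
G(6) = mex{2,1} = 0
G(7) = mex{2,1} = 0
G(8) = mex{0,2,0} = 1
G(9) = mex{0,2,0,0} = 1
G(10) = mex{1,0,1,0} = 2
G(11) = mex{1,0,1,1,0} = 2
G(12) = mex{2,1,2,1,0} = 3
G(13) = mex{2,1,2,2,1} = 0
G(14) = mex{3,2,0,2,1} = 4
G(15) = mex{0,2,0,0,2} = 1
G(16) = mex{4,3,1,0,2} = 5
G(17) = mex{1,0,1,1,0} = 2
G(18) = mex{5,4,2,1,0} = 3
G(19) = mex{2,1,2,2,1} = 0
G(20) = mex{3,5,3,2,1} = 0
G(21) = mex{0,2,0,3,2} = 1
G(22) = mex{0,3,4,0,2} = 1
G(23) = mex{1,0,1,4,3} = 2
G(24) = mex{1,0,5,1,0} = 2
G(25) = mex{2,1,2,5,4} = 0
G(26) = mex{2,1,3,2,1} = 0
G(27) = mex{0,2,0,3,5} = 1
G(28) = mex{0,2,0,0,2} = 1
G(29) = mex{1,0,1,0,3} = 2
G(30) = mex{1,0,1,1,0} = 2
G(31) = mex{2,1,2,1,0} = 3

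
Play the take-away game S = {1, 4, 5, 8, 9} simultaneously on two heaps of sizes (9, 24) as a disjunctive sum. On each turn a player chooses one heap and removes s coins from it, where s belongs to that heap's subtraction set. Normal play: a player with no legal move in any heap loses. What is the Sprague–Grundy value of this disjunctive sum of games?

All heaps use S = {1, 4, 5, 8, 9}:
G(0) = 0
G(1) = mex{0} = 1
G(2) = mex{1} = 0
G(3) = mex{0} = 1
G(4) = mex{1,0} = 2
G(5) = mex{2,1,0} = 3
G(6) = mex{3,0,1} = 2
G(7) = mex{2,1,0} = 3
G(8) = mex{3,2,1,0} = 4
G(9) = mex{4,3,2,1,0} = 5
G(10) = mex{5,2,3,0,1} = 4
G(11) = mex{4,3,2,1,0} = 5
G(12) = mex{5,4,3,2,1} = 0
G(13) = mex{0,5,4,3,2} = 1
G(14) = mex{1,4,5,2,3} = 0
G(15) = mex{0,5,4,3,2} = 1
G(16) = mex{1,0,5,4,3} = 2
G(17) = mex{2,1,0,5,4} = 3
G(18) = mex{3,0,1,4,5} = 2
G(19) = mex{2,1,0,5,4} = 3
G(20) = mex{3,2,1,0,5} = 4
G(21) = mex{4,3,2,1,0} = 5
G(22) = mex{5,2,3,0,1} = 4
G(23) = mex{4,3,2,1,0} = 5
G(24) = mex{5,4,3,2,1} = 0
Heap A: G(9) = 5.
Heap B: G(24) = 0.
Combined Grundy value = 5 ⊕ 0 = 5.

5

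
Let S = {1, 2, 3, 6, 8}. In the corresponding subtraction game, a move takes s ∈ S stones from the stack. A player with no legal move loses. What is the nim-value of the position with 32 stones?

1

n :  0  1  2  3  4  5  6  7  8  9 10 11 12 13 14 15 16 17 18 19 20 21 22 23 24 25 26 27 28 29 30 31 32
G :  0  1  2  3  0  1  2  3  4  0  1  2  3  0  1  2  3  4  0  1  2  3  0  1  2  3  4  0  1  2  3  0  1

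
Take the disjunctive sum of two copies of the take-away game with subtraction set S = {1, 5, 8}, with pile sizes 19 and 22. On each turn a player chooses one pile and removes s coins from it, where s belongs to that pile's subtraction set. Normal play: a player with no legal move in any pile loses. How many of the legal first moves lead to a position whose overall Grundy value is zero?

All piles use S = {1, 5, 8}:
n :  0  1  2  3  4  5  6  7  8  9 10 11 12 13 14 15 16 17 18 19 20 21 22
G :  0  1  0  1  0  1  0  1  2  3  2  3  2  0  1  0  1  0  1  0  1  2  3
Pile A: G(19) = 0.
Pile B: G(22) = 3.
Combined Grundy value = 0 ⊕ 3 = 3.
A winning move leaves total XOR = 0, i.e. changes one component's Grundy value g to g ⊕ X where X is the current total.
Pile A: need g' = 0⊕3 = 3. Options: 19−1→G=1, 19−5→G=1, 19−8→G=3. Hits: 1.
Pile B: need g' = 3⊕3 = 0. Options: 22−1→G=2, 22−5→G=0, 22−8→G=1. Hits: 1.

2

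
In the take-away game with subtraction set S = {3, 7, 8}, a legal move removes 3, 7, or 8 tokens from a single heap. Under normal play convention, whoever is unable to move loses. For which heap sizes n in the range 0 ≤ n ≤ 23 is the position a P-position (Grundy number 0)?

n :  0  1  2  3  4  5  6  7  8  9 10 11 12 13 14 15 16 17 18 19 20 21 22 23
G :  0  0  0  1  1  1  0  2  2  1  3  0  0  2  1  1  0  0  2  1  1  0  0  2
P-positions are exactly the n with G(n) = 0.

0, 1, 2, 6, 11, 12, 16, 17, 21, 22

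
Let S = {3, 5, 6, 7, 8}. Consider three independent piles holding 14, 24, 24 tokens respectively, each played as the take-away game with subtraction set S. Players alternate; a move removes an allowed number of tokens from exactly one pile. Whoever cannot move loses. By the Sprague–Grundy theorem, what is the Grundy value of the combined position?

1

All piles use S = {3, 5, 6, 7, 8}:
n :  0  1  2  3  4  5  6  7  8  9 10 11 12 13 14 15 16 17 18 19 20 21 22 23 24
G :  0  0  0  1  1  1  2  2  2  3  3  0  0  0  1  1  1  2  2  2  3  3  0  0  0
Pile A: G(14) = 1.
Pile B: G(24) = 0.
Pile C: G(24) = 0.
Combined Grundy value = 1 ⊕ 0 ⊕ 0 = 1.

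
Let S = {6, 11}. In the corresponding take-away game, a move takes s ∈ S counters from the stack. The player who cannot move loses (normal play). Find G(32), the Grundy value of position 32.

n :  0  1  2  3  4  5  6  7  8  9 10 11 12 13 14 15 16 17 18 19 20 21 22 23 24 25 26 27 28 29 30 31 32
G :  0  0  0  0  0  0  1  1  1  1  1  1  2  2  2  2  2  0  0  0  0  0  0  1  1  1  1  1  1  2  2  2  2

2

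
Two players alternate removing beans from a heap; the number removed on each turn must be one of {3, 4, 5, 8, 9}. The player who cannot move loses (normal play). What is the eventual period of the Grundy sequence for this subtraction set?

12

G(0) = 0
G(1) = mex{} = 0
G(2) = mex{} = 0
G(3) = mex{0} = 1
G(4) = mex{0,0} = 1
G(5) = mex{0,0,0} = 1
G(6) = mex{1,0,0} = 2
G(7) = mex{1,1,0} = 2
G(8) = mex{1,1,1,0} = 2
G(9) = mex{2,1,1,0,0} = 3
G(10) = mex{2,2,1,0,0} = 3
G(11) = mex{2,2,2,1,0} = 3
G(12) = mex{3,2,2,1,1} = 0
G(13) = mex{3,3,2,1,1} = 0
G(14) = mex{3,3,3,2,1} = 0
G(15) = mex{0,3,3,2,2} = 1
G(16) = mex{0,0,3,2,2} = 1
G(17) = mex{0,0,0,3,2} = 1
G(18) = mex{1,0,0,3,3} = 2
G(19) = mex{1,1,0,3,3} = 2
G(20) = mex{1,1,1,0,3} = 2
G(21) = mex{2,1,1,0,0} = 3
G(22) = mex{2,2,1,0,0} = 3
G(23) = mex{2,2,2,1,0} = 3
G(24) = mex{3,2,2,1,1} = 0
G(25) = mex{3,3,2,1,1} = 0
G(n+12) = G(n) holds for n = 0,…,8 (a full window of length max(S) = 9), so the sequence is purely periodic with period 12.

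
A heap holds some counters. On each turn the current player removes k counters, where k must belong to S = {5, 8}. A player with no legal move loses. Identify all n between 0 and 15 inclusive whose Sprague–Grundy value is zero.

G(0) = 0
G(1) = mex{} = 0
G(2) = mex{} = 0
G(3) = mex{} = 0
G(4) = mex{} = 0
G(5) = mex{0} = 1
G(6) = mex{0} = 1
G(7) = mex{0} = 1
G(8) = mex{0,0} = 1
G(9) = mex{0,0} = 1
G(10) = mex{1,0} = 2
G(11) = mex{1,0} = 2
G(12) = mex{1,0} = 2
G(13) = mex{1,1} = 0
G(14) = mex{1,1} = 0
G(15) = mex{2,1} = 0
P-positions are exactly the n with G(n) = 0.

0, 1, 2, 3, 4, 13, 14, 15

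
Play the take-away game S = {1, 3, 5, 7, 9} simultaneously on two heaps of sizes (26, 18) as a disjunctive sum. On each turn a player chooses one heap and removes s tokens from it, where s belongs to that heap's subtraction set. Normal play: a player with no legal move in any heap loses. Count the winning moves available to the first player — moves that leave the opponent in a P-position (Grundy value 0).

All heaps use S = {1, 3, 5, 7, 9}:
n :  0  1  2  3  4  5  6  7  8  9 10 11 12 13 14 15 16 17 18 19 20 21 22 23 24 25 26
G :  0  1  0  1  0  1  0  1  0  1  0  1  0  1  0  1  0  1  0  1  0  1  0  1  0  1  0
Heap A: G(26) = 0.
Heap B: G(18) = 0.
Combined Grundy value = 0 ⊕ 0 = 0.
A winning move leaves total XOR = 0, i.e. changes one component's Grundy value g to g ⊕ X where X is the current total.
Heap A: target g' = 0⊕0 = 0, but every legal move changes the Grundy value (mex property), so 0 moves.
Heap B: target g' = 0⊕0 = 0, but every legal move changes the Grundy value (mex property), so 0 moves.

0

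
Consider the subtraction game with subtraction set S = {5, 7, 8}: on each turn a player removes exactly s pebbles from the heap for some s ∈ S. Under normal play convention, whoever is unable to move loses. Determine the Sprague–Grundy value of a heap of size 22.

G(0) = 0
G(1) = mex{} = 0
G(2) = mex{} = 0
G(3) = mex{} = 0
G(4) = mex{} = 0
G(5) = mex{0} = 1
G(6) = mex{0} = 1
G(7) = mex{0,0} = 1
G(8) = mex{0,0,0} = 1
G(9) = mex{0,0,0} = 1
G(10) = mex{1,0,0} = 2
G(11) = mex{1,0,0} = 2
G(12) = mex{1,1,0} = 2
G(13) = mex{1,1,1} = 0
G(14) = mex{1,1,1} = 0
G(15) = mex{2,1,1} = 0
G(16) = mex{2,1,1} = 0
G(17) = mex{2,2,1} = 0
G(18) = mex{0,2,2} = 1
G(19) = mex{0,2,2} = 1
G(20) = mex{0,0,2} = 1
G(21) = mex{0,0,0} = 1
G(22) = mex{0,0,0} = 1

1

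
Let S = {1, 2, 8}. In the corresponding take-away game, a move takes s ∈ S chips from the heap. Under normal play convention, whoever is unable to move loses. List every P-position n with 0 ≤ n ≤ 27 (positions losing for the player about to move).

G(0) = 0
G(1) = mex{0} = 1
G(2) = mex{1,0} = 2
G(3) = mex{2,1} = 0
G(4) = mex{0,2} = 1
G(5) = mex{1,0} = 2
G(6) = mex{2,1} = 0
G(7) = mex{0,2} = 1
G(8) = mex{1,0,0} = 2
G(9) = mex{2,1,1} = 0
G(10) = mex{0,2,2} = 1
G(11) = mex{1,0,0} = 2
G(12) = mex{2,1,1} = 0
G(13) = mex{0,2,2} = 1
G(14) = mex{1,0,0} = 2
G(15) = mex{2,1,1} = 0
G(16) = mex{0,2,2} = 1
G(17) = mex{1,0,0} = 2
G(18) = mex{2,1,1} = 0
G(19) = mex{0,2,2} = 1
G(20) = mex{1,0,0} = 2
G(21) = mex{2,1,1} = 0
G(22) = mex{0,2,2} = 1
G(23) = mex{1,0,0} = 2
G(24) = mex{2,1,1} = 0
G(25) = mex{0,2,2} = 1
G(26) = mex{1,0,0} = 2
G(27) = mex{2,1,1} = 0
P-positions are exactly the n with G(n) = 0.

0, 3, 6, 9, 12, 15, 18, 21, 24, 27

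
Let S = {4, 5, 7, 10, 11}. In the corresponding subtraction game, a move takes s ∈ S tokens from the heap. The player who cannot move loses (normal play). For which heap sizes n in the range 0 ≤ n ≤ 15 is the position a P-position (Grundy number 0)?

0, 1, 2, 3, 15

G(0) = 0
G(1) = mex{} = 0
G(2) = mex{} = 0
G(3) = mex{} = 0
G(4) = mex{0} = 1
G(5) = mex{0,0} = 1
G(6) = mex{0,0} = 1
G(7) = mex{0,0,0} = 1
G(8) = mex{1,0,0} = 2
G(9) = mex{1,1,0} = 2
G(10) = mex{1,1,0,0} = 2
G(11) = mex{1,1,1,0,0} = 2
G(12) = mex{2,1,1,0,0} = 3
G(13) = mex{2,2,1,0,0} = 3
G(14) = mex{2,2,1,1,0} = 3
G(15) = mex{2,2,2,1,1} = 0
P-positions are exactly the n with G(n) = 0.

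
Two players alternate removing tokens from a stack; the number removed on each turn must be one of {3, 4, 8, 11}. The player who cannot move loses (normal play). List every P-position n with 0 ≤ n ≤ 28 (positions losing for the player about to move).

G(0) = 0
G(1) = mex{} = 0
G(2) = mex{} = 0
G(3) = mex{0} = 1
G(4) = mex{0,0} = 1
G(5) = mex{0,0} = 1
G(6) = mex{1,0} = 2
G(7) = mex{1,1} = 0
G(8) = mex{1,1,0} = 2
G(9) = mex{2,1,0} = 3
G(10) = mex{0,2,0} = 1
G(11) = mex{2,0,1,0} = 3
G(12) = mex{3,2,1,0} = 4
G(13) = mex{1,3,1,0} = 2
G(14) = mex{3,1,2,1} = 0
G(15) = mex{4,3,0,1} = 2
G(16) = mex{2,4,2,1} = 0
G(17) = mex{0,2,3,2} = 1
G(18) = mex{2,0,1,0} = 3
G(19) = mex{0,2,3,2} = 1
G(20) = mex{1,0,4,3} = 2
G(21) = mex{3,1,2,1} = 0
G(22) = mex{1,3,0,3} = 2
G(23) = mex{2,1,2,4} = 0
G(24) = mex{0,2,0,2} = 1
G(25) = mex{2,0,1,0} = 3
G(26) = mex{0,2,3,2} = 1
G(27) = mex{1,0,1,0} = 2
G(28) = mex{3,1,2,1} = 0
P-positions are exactly the n with G(n) = 0.

0, 1, 2, 7, 14, 16, 21, 23, 28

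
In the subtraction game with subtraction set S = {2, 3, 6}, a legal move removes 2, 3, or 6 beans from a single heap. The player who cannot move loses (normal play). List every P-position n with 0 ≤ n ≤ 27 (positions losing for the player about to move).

0, 1, 5, 9, 10, 14, 18, 19, 23, 27

n :  0  1  2  3  4  5  6  7  8  9 10 11 12 13 14 15 16 17 18 19 20 21 22 23 24 25 26 27
G :  0  0  1  1  2  0  3  1  2  0  0  1  1  2  0  3  1  2  0  0  1  1  2  0  3  1  2  0
P-positions are exactly the n with G(n) = 0.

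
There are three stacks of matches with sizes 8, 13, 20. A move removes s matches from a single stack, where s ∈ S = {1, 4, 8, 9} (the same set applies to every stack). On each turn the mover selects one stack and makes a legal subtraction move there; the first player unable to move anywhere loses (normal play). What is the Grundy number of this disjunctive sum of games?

1

All stacks use S = {1, 4, 8, 9}:
G(0) = 0
G(1) = mex{0} = 1
G(2) = mex{1} = 0
G(3) = mex{0} = 1
G(4) = mex{1,0} = 2
G(5) = mex{2,1} = 0
G(6) = mex{0,0} = 1
G(7) = mex{1,1} = 0
G(8) = mex{0,2,0} = 1
G(9) = mex{1,0,1,0} = 2
G(10) = mex{2,1,0,1} = 3
G(11) = mex{3,0,1,0} = 2
G(12) = mex{2,1,2,1} = 0
G(13) = mex{0,2,0,2} = 1
G(14) = mex{1,3,1,0} = 2
G(15) = mex{2,2,0,1} = 3
G(16) = mex{3,0,1,0} = 2
G(17) = mex{2,1,2,1} = 0
G(18) = mex{0,2,3,2} = 1
G(19) = mex{1,3,2,3} = 0
G(20) = mex{0,2,0,2} = 1
Stack A: G(8) = 1.
Stack B: G(13) = 1.
Stack C: G(20) = 1.
Combined Grundy value = 1 ⊕ 1 ⊕ 1 = 1.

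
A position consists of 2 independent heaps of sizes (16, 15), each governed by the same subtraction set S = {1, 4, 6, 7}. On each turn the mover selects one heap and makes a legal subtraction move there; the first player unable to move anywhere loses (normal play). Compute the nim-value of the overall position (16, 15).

All heaps use S = {1, 4, 6, 7}:
G(0) = 0
G(1) = mex{0} = 1
G(2) = mex{1} = 0
G(3) = mex{0} = 1
G(4) = mex{1,0} = 2
G(5) = mex{2,1} = 0
G(6) = mex{0,0,0} = 1
G(7) = mex{1,1,1,0} = 2
G(8) = mex{2,2,0,1} = 3
G(9) = mex{3,0,1,0} = 2
G(10) = mex{2,1,2,1} = 0
G(11) = mex{0,2,0,2} = 1
G(12) = mex{1,3,1,0} = 2
G(13) = mex{2,2,2,1} = 0
G(14) = mex{0,0,3,2} = 1
G(15) = mex{1,1,2,3} = 0
G(16) = mex{0,2,0,2} = 1
Heap A: G(16) = 1.
Heap B: G(15) = 0.
Combined Grundy value = 1 ⊕ 0 = 1.

1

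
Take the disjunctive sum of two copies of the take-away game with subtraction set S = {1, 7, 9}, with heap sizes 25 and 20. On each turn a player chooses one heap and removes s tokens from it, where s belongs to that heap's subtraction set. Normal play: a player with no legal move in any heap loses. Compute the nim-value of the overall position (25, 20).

All heaps use S = {1, 7, 9}:
n :  0  1  2  3  4  5  6  7  8  9 10 11 12 13 14 15 16 17 18 19 20 21 22 23 24 25
G :  0  1  0  1  0  1  0  1  0  1  0  1  0  1  0  1  0  1  0  1  0  1  0  1  0  1
Heap A: G(25) = 1.
Heap B: G(20) = 0.
Combined Grundy value = 1 ⊕ 0 = 1.

1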